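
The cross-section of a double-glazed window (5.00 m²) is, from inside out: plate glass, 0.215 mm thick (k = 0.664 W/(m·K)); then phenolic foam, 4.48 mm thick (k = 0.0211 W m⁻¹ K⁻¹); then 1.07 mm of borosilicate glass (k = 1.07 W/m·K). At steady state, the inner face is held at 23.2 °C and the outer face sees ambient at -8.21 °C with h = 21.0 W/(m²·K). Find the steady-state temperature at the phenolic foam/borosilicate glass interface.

Resistance network (inner→outer):
  R_plate glass = L/(kA) = 2.15×10^-4/(0.664·5.00) = 6.476×10^-5 K/W
  R_phenolic foam = L/(kA) = 0.00448/(0.0211·5.00) = 0.04246 K/W
  R_borosilicate glass = L/(kA) = 0.00107/(1.07·5.00) = 2.000×10^-4 K/W
  R_conv,out = 1/(hA) = 1/(21.0·5.00) = 0.009524 K/W
ΣR = 6.476×10^-5 + 0.04246 + 2.000×10^-4 + 0.009524 = 0.05225 K/W
Q = ΔT/ΣR = (23.2 °C − -8.21 °C)/0.05225 = 601.1 W
From the inner boundary to the phenolic foam/borosilicate glass interface, ΣR_partial = 0.04252 K/W.
T_interface = T_in − Q·ΣR_partial = 23.2 °C − (601.1)(0.04252) = -2.36 °C

T = -2.36 °C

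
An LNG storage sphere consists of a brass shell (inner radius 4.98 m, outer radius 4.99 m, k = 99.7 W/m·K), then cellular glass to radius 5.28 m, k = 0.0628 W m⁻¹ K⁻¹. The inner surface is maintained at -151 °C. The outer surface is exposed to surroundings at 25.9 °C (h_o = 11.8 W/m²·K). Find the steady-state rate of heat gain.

Treat each layer as a resistance in series:
  R_brass = (1/4.98 − 1/4.99)/(4πk) = 4.024×10^-4/(4π·99.7) = 3.212×10^-7 K/W
  R_cellular glass = (1/4.99 − 1/5.28)/(4πk) = 0.01101/(4π·0.0628) = 0.01395 K/W
  R_conv,out = 1/(4πr²h) = 1/(4π·5.28²·11.8) = 2.419×10^-4 K/W
ΣR = 3.212×10^-7 + 0.01395 + 2.419×10^-4 = 0.01419 K/W
Q = ΔT/ΣR = (-151 °C − 25.9 °C)/0.01419 = -12500 W
(Negative Q ⇒ heat flows inward; heat gain = 12500 W.)

Q = 12500 W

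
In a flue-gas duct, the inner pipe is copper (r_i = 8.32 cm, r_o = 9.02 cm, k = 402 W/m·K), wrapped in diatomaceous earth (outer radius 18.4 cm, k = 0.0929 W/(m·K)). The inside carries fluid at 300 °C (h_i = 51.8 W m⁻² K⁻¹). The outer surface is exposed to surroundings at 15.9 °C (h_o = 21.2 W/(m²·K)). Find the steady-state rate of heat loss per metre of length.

Resistance network (inner→outer):
  R'_conv,in = 1/(2πr h) = 1/(2π·0.0832·51.8) = 0.03693 m·K/W
  R'_copper = ln(0.0902/0.0832)/(2πk) = 0.08078/(2π·402) = 3.198×10^-5 m·K/W
  R'_diatomaceous earth = ln(0.184/0.0902)/(2πk) = 0.7129/(2π·0.0929) = 1.221 m·K/W
  R'_conv,out = 1/(2πr h) = 1/(2π·0.184·21.2) = 0.04080 m·K/W
ΣR = 0.03693 + 3.198×10^-5 + 1.221 + 0.04080 = 1.299 m·K/W
Q' = ΔT/ΣR = (300 °C − 15.9 °C)/1.299 = 219 W/m

Q' = 219 W/m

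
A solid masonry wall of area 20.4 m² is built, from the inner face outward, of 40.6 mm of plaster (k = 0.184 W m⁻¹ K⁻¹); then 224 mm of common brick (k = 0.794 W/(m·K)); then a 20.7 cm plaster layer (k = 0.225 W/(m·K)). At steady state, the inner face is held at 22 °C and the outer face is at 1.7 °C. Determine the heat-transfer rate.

Treat each layer as a resistance in series:
  R_plaster = L/(kA) = 0.0406/(0.184·20.4) = 0.01082 K/W
  R_common brick = L/(kA) = 0.224/(0.794·20.4) = 0.01383 K/W
  R_plaster = L/(kA) = 0.207/(0.225·20.4) = 0.04510 K/W
ΣR = 0.01082 + 0.01383 + 0.04510 = 0.06975 K/W
Q = ΔT/ΣR = (22 °C − 1.7 °C)/0.06975 = 291 W

Q = 291 W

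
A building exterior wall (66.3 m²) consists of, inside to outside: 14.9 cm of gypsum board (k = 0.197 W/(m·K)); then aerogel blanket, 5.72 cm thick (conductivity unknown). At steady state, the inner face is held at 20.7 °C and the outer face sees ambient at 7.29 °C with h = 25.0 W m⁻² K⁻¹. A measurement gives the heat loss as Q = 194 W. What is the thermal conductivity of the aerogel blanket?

ΣR = ΔT/Q = |20.7 − 7.29|/194 = 0.06912 K/W
Known resistances:
  R_gypsum board = L/(kA) = 0.149/(0.197·66.3) = 0.01141 K/W
  R_conv,out = 1/(hA) = 1/(25.0·66.3) = 6.033×10^-4 K/W
R_aerogel blanket = ΣR − ΣR_known = 0.06912 − 0.01201 = 0.05711 K/W
L/(kA) = 0.05711 ⇒ k = 0.0572/(0.05711·66.3) = 0.0151 W/m·K

k = 0.0151 W/m·K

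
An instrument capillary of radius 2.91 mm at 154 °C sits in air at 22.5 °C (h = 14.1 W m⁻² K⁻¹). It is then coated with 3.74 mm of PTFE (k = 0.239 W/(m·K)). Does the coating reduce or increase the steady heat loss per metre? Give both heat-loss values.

increases: 33.9 → 58.5 W/m

Critical radius for a cylinder: r_cr = k/h = 0.0170 m = 1.70 cm.
Outer radius after coating: r₂ = 0.00291 + 0.00374 = 0.00665 m.
Since r₁ < r_cr and r₂ ≤ r_cr, the coating moves toward the maximum at r_cr — heat loss rises.
Bare: R = 1/(2πr₁h) = 3.879 m·K/W; Q = 131.5/3.879 = 33.9 W/m.
Coated: R = R_cond + R_conv = 2.248 m·K/W; Q = 131.5/2.248 = 58.5 W/m.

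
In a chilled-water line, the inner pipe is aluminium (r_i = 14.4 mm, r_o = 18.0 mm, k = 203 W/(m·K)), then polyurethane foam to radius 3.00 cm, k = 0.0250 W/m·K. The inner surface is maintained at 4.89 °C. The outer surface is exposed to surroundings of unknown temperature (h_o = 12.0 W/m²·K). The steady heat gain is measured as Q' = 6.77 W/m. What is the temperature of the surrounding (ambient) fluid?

T_out = 29.9 °C

Sum the resistances:
  R'_aluminium = ln(0.0180/0.0144)/(2πk) = 0.2231/(2π·203) = 1.749×10^-4 m·K/W
  R'_polyurethane foam = ln(0.0300/0.0180)/(2πk) = 0.5108/(2π·0.0250) = 3.252 m·K/W
  R'_conv,out = 1/(2πr h) = 1/(2π·0.0300·12.0) = 0.4421 m·K/W
ΣR = 3.694 m·K/W
ΔT = Q'·ΣR = 6.77 × 3.694 = 25.01 K
Heat flows inward, so T_out = T_in + ΔT = 4.89 + 25.01 = 29.9 °C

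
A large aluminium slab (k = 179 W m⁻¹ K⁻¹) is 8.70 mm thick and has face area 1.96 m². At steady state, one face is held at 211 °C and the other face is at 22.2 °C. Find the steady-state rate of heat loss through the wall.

Q = 7610 kW

Q = kA·ΔT/L = 179 × 1.96 × |211 °C − 22.2 °C| / 0.00870 = 7.61×10^6 W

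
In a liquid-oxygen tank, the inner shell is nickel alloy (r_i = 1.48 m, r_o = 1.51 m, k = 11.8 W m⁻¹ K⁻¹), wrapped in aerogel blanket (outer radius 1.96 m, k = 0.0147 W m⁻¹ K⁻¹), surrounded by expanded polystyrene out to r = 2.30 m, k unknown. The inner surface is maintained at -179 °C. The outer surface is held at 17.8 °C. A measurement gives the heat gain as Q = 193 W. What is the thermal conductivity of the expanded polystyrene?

ΣR = ΔT/Q = |-179 − 17.8|/193 = 1.020 K/W
Known resistances:
  R_nickel alloy = (1/1.48 − 1/1.51)/(4πk) = 0.01342/(4π·11.8) = 9.053×10^-5 K/W
  R_aerogel blanket = (1/1.51 − 1/1.96)/(4πk) = 0.1520/(4π·0.0147) = 0.8231 K/W
R_expanded polystyrene = ΣR − ΣR_known = 1.020 − 0.8232 = 0.1968 K/W
(1/r₁−1/r₂)/(4πk) = 0.1968 ⇒ k = 0.07542/(4π·0.1968) = 0.0305 W/m·K

k = 0.0305 W/m·K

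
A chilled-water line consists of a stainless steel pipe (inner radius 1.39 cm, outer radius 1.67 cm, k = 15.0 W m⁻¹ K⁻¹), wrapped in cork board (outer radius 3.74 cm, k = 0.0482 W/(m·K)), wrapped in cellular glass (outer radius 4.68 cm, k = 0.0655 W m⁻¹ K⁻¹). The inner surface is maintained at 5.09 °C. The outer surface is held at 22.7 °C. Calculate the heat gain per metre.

Q' = 5.49 W/m

Series thermal resistances, inner to outer:
  R'_stainless steel = ln(0.0167/0.0139)/(2πk) = 0.1835/(2π·15.0) = 0.001947 m·K/W
  R'_cork board = ln(0.0374/0.0167)/(2πk) = 0.8063/(2π·0.0482) = 2.662 m·K/W
  R'_cellular glass = ln(0.0468/0.0374)/(2πk) = 0.2242/(2π·0.0655) = 0.5448 m·K/W
ΣR = 0.001947 + 2.662 + 0.5448 = 3.209 m·K/W
Q' = ΔT/ΣR = (5.09 °C − 22.7 °C)/3.209 = -5.49 W/m
(Negative Q' ⇒ heat flows inward; heat gain = 5.49 W/m.)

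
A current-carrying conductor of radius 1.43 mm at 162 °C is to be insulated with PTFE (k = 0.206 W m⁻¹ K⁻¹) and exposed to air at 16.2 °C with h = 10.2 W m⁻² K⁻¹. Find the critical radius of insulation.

For a cylinder, r_cr = k_ins/h = 0.206/10.2 = 0.0202 m = 2.02 cm

r_cr = 2.02 cm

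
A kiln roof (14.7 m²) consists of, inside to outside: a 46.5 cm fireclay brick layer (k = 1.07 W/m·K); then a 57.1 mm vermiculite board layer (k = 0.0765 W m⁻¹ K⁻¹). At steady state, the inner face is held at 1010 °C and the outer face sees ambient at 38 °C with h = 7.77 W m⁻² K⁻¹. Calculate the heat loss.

Q = 10.9 kW

Treat each layer as a resistance in series:
  R_fireclay brick = L/(kA) = 0.465/(1.07·14.7) = 0.02956 K/W
  R_vermiculite board = L/(kA) = 0.0571/(0.0765·14.7) = 0.05078 K/W
  R_conv,out = 1/(hA) = 1/(7.77·14.7) = 0.008755 K/W
ΣR = 0.02956 + 0.05078 + 0.008755 = 0.08909 K/W
Q = ΔT/ΣR = (1010 °C − 38 °C)/0.08909 = 10900 W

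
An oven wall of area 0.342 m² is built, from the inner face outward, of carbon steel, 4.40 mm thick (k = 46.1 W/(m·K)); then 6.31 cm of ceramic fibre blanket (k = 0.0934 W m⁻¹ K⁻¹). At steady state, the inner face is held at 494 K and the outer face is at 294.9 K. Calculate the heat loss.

Q = 101 W

Series thermal resistances, inner to outer:
  R_carbon steel = L/(kA) = 0.00440/(46.1·0.342) = 2.791×10^-4 K/W
  R_ceramic fibre blanket = L/(kA) = 0.0631/(0.0934·0.342) = 1.975 K/W
ΣR = 2.791×10^-4 + 1.975 = 1.975 K/W
Q = ΔT/ΣR = (494 K − 294.9 K)/1.975 = 101 W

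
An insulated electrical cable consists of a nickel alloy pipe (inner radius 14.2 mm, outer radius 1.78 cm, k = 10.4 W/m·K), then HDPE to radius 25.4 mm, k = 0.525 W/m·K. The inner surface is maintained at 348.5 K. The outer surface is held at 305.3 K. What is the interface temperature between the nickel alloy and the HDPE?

Series thermal resistances, inner to outer:
  R'_nickel alloy = ln(0.0178/0.0142)/(2πk) = 0.2260/(2π·10.4) = 0.003458 m·K/W
  R'_HDPE = ln(0.0254/0.0178)/(2πk) = 0.3556/(2π·0.525) = 0.1078 m·K/W
ΣR = 0.003458 + 0.1078 = 0.1113 m·K/W
Q' = ΔT/ΣR = (348.5 K − 305.3 K)/0.1113 = 388.1 W/m
From the inner boundary to the nickel alloy/HDPE interface, ΣR_partial = 0.003458 m·K/W.
T_interface = T_in − Q'·ΣR_partial = 348.5 K − (388.1)(0.003458) = 347.2 K

T = 347.2 K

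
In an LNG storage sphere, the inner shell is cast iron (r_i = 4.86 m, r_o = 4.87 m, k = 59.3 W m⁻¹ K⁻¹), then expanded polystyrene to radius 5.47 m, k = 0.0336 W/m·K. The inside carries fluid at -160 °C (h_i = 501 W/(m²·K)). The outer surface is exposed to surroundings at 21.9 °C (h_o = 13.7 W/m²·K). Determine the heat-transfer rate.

Q = 3.40 kW

Series thermal resistances, inner to outer:
  R_conv,in = 1/(4πr²h) = 1/(4π·4.86²·501) = 6.725×10^-6 K/W
  R_cast iron = (1/4.86 − 1/4.87)/(4πk) = 4.225×10^-4/(4π·59.3) = 5.670×10^-7 K/W
  R_expanded polystyrene = (1/4.87 − 1/5.47)/(4πk) = 0.02252/(4π·0.0336) = 0.05334 K/W
  R_conv,out = 1/(4πr²h) = 1/(4π·5.47²·13.7) = 1.941×10^-4 K/W
ΣR = 6.725×10^-6 + 5.670×10^-7 + 0.05334 + 1.941×10^-4 = 0.05354 K/W
Q = ΔT/ΣR = (-160 °C − 21.9 °C)/0.05354 = -3400 W
(Negative Q ⇒ heat flows inward; heat gain = 3400 W.)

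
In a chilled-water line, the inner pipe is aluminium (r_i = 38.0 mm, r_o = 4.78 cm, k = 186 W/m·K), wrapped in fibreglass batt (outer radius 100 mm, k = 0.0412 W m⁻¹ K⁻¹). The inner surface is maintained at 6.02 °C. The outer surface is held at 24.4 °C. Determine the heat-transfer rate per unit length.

Q' = 6.45 W/m

Resistance network (inner→outer):
  R'_aluminium = ln(0.0478/0.0380)/(2πk) = 0.2294/(2π·186) = 1.963×10^-4 m·K/W
  R'_fibreglass batt = ln(0.100/0.0478)/(2πk) = 0.7381/(2π·0.0412) = 2.851 m·K/W
ΣR = 1.963×10^-4 + 2.851 = 2.851 m·K/W
Q' = ΔT/ΣR = (6.02 °C − 24.4 °C)/2.851 = -6.45 W/m
(Negative Q' ⇒ heat flows inward; heat gain = 6.45 W/m.)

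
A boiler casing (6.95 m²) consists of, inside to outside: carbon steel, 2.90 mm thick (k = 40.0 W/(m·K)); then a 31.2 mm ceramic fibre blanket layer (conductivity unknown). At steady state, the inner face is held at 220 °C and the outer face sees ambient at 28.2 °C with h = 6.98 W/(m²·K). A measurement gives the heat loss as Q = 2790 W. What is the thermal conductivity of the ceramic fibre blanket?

ΣR = ΔT/Q = |220 − 28.2|/2790 = 0.06875 K/W
Known resistances:
  R_carbon steel = L/(kA) = 0.00290/(40.0·6.95) = 1.043×10^-5 K/W
  R_conv,out = 1/(hA) = 1/(6.98·6.95) = 0.02061 K/W
R_ceramic fibre blanket = ΣR − ΣR_known = 0.06875 − 0.02062 = 0.04813 K/W
L/(kA) = 0.04813 ⇒ k = 0.0312/(0.04813·6.95) = 0.0933 W/m·K

k = 0.0933 W/m·K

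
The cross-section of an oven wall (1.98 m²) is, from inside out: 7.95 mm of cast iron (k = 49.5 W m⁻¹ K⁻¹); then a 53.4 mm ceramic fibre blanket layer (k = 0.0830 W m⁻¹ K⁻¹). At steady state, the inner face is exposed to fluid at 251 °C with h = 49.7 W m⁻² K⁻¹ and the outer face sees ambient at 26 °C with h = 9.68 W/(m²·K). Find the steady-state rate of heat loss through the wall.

Resistance network (inner→outer):
  R_conv,in = 1/(hA) = 1/(49.7·1.98) = 0.01016 K/W
  R_cast iron = L/(kA) = 0.00795/(49.5·1.98) = 8.111×10^-5 K/W
  R_ceramic fibre blanket = L/(kA) = 0.0534/(0.0830·1.98) = 0.3249 K/W
  R_conv,out = 1/(hA) = 1/(9.68·1.98) = 0.05217 K/W
ΣR = 0.01016 + 8.111×10^-5 + 0.3249 + 0.05217 = 0.3873 K/W
Q = ΔT/ΣR = (251 °C − 26 °C)/0.3873 = 581 W

Q = 581 W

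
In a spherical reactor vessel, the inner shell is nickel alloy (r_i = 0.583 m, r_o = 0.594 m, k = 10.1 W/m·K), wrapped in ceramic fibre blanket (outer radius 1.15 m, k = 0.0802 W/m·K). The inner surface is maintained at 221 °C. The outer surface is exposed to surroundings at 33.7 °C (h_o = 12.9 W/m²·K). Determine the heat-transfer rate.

Treat each layer as a resistance in series:
  R_nickel alloy = (1/0.583 − 1/0.594)/(4πk) = 0.03176/(4π·10.1) = 2.503×10^-4 K/W
  R_ceramic fibre blanket = (1/0.594 − 1/1.15)/(4πk) = 0.8139/(4π·0.0802) = 0.8076 K/W
  R_conv,out = 1/(4πr²h) = 1/(4π·1.15²·12.9) = 0.004664 K/W
ΣR = 2.503×10^-4 + 0.8076 + 0.004664 = 0.8125 K/W
Q = ΔT/ΣR = (221 °C − 33.7 °C)/0.8125 = 231 W

Q = 231 W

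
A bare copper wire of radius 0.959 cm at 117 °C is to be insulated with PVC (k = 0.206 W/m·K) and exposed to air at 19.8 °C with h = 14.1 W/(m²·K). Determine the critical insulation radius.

For a cylinder, r_cr = k_ins/h = 0.206/14.1 = 0.0146 m = 1.46 cm

r_cr = 1.46 cm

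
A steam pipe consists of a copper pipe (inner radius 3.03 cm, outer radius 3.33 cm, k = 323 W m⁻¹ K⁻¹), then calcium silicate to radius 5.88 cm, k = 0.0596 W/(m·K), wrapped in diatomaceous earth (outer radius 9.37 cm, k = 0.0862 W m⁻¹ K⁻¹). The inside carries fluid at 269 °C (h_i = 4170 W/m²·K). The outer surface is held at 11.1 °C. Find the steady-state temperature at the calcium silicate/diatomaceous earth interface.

Resistance network (inner→outer):
  R'_conv,in = 1/(2πr h) = 1/(2π·0.0303·4170) = 0.001260 m·K/W
  R'_copper = ln(0.0333/0.0303)/(2πk) = 0.09441/(2π·323) = 4.652×10^-5 m·K/W
  R'_calcium silicate = ln(0.0588/0.0333)/(2πk) = 0.5686/(2π·0.0596) = 1.518 m·K/W
  R'_diatomaceous earth = ln(0.0937/0.0588)/(2πk) = 0.4660/(2π·0.0862) = 0.8603 m·K/W
ΣR = 0.001260 + 4.652×10^-5 + 1.518 + 0.8603 = 2.380 m·K/W
Q' = ΔT/ΣR = (269 °C − 11.1 °C)/2.380 = 108.4 W/m
From the inner boundary to the calcium silicate/diatomaceous earth interface, ΣR_partial = 1.519 m·K/W.
T_interface = T_in − Q'·ΣR_partial = 269 °C − (108.4)(1.519) = 104 °C

T = 104 °C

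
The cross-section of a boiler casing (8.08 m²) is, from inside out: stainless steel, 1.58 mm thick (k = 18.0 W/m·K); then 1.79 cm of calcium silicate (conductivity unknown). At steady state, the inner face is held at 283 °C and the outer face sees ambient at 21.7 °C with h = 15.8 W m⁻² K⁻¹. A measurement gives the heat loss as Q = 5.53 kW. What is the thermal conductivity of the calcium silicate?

k = 0.0562 W/m·K

ΣR = ΔT/Q = |283 − 21.7|/5530 = 0.04725 K/W
Known resistances:
  R_stainless steel = L/(kA) = 0.00158/(18.0·8.08) = 1.086×10^-5 K/W
  R_conv,out = 1/(hA) = 1/(15.8·8.08) = 0.007833 K/W
R_calcium silicate = ΣR − ΣR_known = 0.04725 − 0.007844 = 0.03941 K/W
L/(kA) = 0.03941 ⇒ k = 0.0179/(0.03941·8.08) = 0.0562 W/m·K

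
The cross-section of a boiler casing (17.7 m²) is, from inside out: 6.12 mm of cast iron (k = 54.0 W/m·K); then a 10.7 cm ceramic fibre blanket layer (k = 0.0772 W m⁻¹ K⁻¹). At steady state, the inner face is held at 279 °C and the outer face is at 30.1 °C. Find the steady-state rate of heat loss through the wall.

Resistance network (inner→outer):
  R_cast iron = L/(kA) = 0.00612/(54.0·17.7) = 6.403×10^-6 K/W
  R_ceramic fibre blanket = L/(kA) = 0.107/(0.0772·17.7) = 0.07831 K/W
ΣR = 6.403×10^-6 + 0.07831 = 0.07832 K/W
Q = ΔT/ΣR = (279 °C − 30.1 °C)/0.07832 = 3180 W

Q = 3180 W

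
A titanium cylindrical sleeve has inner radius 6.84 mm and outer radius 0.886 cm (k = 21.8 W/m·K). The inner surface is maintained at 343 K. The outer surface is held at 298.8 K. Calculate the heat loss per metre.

Q' = 23.4 kW/m

Q' = 2πk·ΔT/ln(r₂/r₁) = 2π × 21.8 × 44.2 / ln(0.00886/0.00684) = 23400 W/m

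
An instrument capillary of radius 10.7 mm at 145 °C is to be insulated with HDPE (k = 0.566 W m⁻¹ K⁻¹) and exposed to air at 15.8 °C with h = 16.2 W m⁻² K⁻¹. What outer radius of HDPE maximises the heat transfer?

r_cr = 3.49 cm

For a cylinder, r_cr = k_ins/h = 0.566/16.2 = 0.0349 m = 3.49 cm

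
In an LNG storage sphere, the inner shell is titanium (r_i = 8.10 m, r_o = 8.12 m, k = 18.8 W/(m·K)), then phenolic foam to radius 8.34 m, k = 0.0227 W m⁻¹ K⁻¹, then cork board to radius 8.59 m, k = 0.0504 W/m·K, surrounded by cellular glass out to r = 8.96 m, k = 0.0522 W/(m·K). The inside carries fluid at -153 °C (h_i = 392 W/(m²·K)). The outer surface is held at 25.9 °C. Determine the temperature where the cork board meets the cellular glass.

Treat each layer as a resistance in series:
  R_conv,in = 1/(4πr²h) = 1/(4π·8.10²·392) = 3.094×10^-6 K/W
  R_titanium = (1/8.10 − 1/8.12)/(4πk) = 3.041×10^-4/(4π·18.8) = 1.287×10^-6 K/W
  R_phenolic foam = (1/8.12 − 1/8.34)/(4πk) = 0.003249/(4π·0.0227) = 0.01139 K/W
  R_cork board = (1/8.34 − 1/8.59)/(4πk) = 0.003490/(4π·0.0504) = 0.005510 K/W
  R_cellular glass = (1/8.59 − 1/8.96)/(4πk) = 0.004807/(4π·0.0522) = 0.007329 K/W
ΣR = 3.094×10^-6 + 1.287×10^-6 + 0.01139 + 0.005510 + 0.007329 = 0.02423 K/W
Q = ΔT/ΣR = (-153 °C − 25.9 °C)/0.02423 = -7383 W
From the inner boundary to the cork board/cellular glass interface, ΣR_partial = 0.01690 K/W.
T_interface = T_in − Q·ΣR_partial = -153 °C − (-7383)(0.01690) = -28.2 °C

T = -28.2 °C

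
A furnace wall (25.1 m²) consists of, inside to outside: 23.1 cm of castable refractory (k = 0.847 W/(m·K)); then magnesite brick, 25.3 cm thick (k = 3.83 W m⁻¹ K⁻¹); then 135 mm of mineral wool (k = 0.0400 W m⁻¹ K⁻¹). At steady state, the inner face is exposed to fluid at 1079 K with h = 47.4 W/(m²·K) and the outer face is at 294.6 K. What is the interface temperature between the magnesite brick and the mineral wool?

T = 1003 K

Treat each layer as a resistance in series:
  R_conv,in = 1/(hA) = 1/(47.4·25.1) = 8.405×10^-4 K/W
  R_castable refractory = L/(kA) = 0.231/(0.847·25.1) = 0.01087 K/W
  R_magnesite brick = L/(kA) = 0.253/(3.83·25.1) = 0.002632 K/W
  R_mineral wool = L/(kA) = 0.135/(0.0400·25.1) = 0.1345 K/W
ΣR = 8.405×10^-4 + 0.01087 + 0.002632 + 0.1345 = 0.1488 K/W
Q = ΔT/ΣR = (1079 K − 294.6 K)/0.1488 = 5272 W
From the inner boundary to the magnesite brick/mineral wool interface, ΣR_partial = 0.01434 K/W.
T_interface = T_in − Q·ΣR_partial = 1079 K − (5272)(0.01434) = 1003 K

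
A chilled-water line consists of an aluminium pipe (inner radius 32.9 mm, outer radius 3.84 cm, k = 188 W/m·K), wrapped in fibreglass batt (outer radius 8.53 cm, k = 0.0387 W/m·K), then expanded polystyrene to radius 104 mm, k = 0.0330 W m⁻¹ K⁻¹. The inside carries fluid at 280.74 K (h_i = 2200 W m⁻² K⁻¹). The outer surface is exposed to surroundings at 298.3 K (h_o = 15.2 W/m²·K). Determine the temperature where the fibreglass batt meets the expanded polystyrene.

Series thermal resistances, inner to outer:
  R'_conv,in = 1/(2πr h) = 1/(2π·0.0329·2200) = 0.002199 m·K/W
  R'_aluminium = ln(0.0384/0.0329)/(2πk) = 0.1546/(2π·188) = 1.309×10^-4 m·K/W
  R'_fibreglass batt = ln(0.0853/0.0384)/(2πk) = 0.7981/(2π·0.0387) = 3.282 m·K/W
  R'_expanded polystyrene = ln(0.104/0.0853)/(2πk) = 0.1982/(2π·0.0330) = 0.9560 m·K/W
  R'_conv,out = 1/(2πr h) = 1/(2π·0.104·15.2) = 0.1007 m·K/W
ΣR = 0.002199 + 1.309×10^-4 + 3.282 + 0.9560 + 0.1007 = 4.341 m·K/W
Q' = ΔT/ΣR = (280.74 K − 298.3 K)/4.341 = -4.045 W/m
From the inner boundary to the fibreglass batt/expanded polystyrene interface, ΣR_partial = 3.284 m·K/W.
T_interface = T_in − Q'·ΣR_partial = 280.74 K − (-4.045)(3.284) = 294.0 K

T = 294.0 K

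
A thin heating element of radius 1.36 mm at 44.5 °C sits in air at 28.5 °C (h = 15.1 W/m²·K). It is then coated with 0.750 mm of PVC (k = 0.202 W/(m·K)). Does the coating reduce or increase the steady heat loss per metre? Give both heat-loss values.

Critical radius for a cylinder: r_cr = k/h = 0.0134 m = 1.34 cm.
Outer radius after coating: r₂ = 0.00136 + 7.50×10^-4 = 0.002110 m.
Since r₁ < r_cr and r₂ ≤ r_cr, the coating moves toward the maximum at r_cr — heat loss rises.
Bare: R = 1/(2πr₁h) = 7.750 m·K/W; Q = 16/7.750 = 2.06 W/m.
Coated: R = R_cond + R_conv = 5.341 m·K/W; Q = 16/5.341 = 3.00 W/m.

increases: 2.06 → 3.00 W/m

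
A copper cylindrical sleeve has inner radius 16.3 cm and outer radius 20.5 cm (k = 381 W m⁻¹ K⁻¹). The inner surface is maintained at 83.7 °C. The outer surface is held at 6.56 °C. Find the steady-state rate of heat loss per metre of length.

Q' = 8.05×10^5 W/m

Q' = 2πk·ΔT/ln(r₂/r₁) = 2π × 381 × 77.14 / ln(0.205/0.163) = 8.05×10^5 W/m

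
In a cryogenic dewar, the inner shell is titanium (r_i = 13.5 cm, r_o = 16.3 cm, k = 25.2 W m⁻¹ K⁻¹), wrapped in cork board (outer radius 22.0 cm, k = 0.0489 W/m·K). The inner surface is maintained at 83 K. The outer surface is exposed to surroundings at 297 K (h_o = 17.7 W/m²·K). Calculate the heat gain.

Q = 79.7 W

Series thermal resistances, inner to outer:
  R_titanium = (1/0.135 − 1/0.163)/(4πk) = 1.272/(4π·25.2) = 0.004018 K/W
  R_cork board = (1/0.163 − 1/0.220)/(4πk) = 1.590/(4π·0.0489) = 2.587 K/W
  R_conv,out = 1/(4πr²h) = 1/(4π·0.220²·17.7) = 0.09289 K/W
ΣR = 0.004018 + 2.587 + 0.09289 = 2.684 K/W
Q = ΔT/ΣR = (83 K − 297 K)/2.684 = -79.7 W
(Negative Q ⇒ heat flows inward; heat gain = 79.7 W.)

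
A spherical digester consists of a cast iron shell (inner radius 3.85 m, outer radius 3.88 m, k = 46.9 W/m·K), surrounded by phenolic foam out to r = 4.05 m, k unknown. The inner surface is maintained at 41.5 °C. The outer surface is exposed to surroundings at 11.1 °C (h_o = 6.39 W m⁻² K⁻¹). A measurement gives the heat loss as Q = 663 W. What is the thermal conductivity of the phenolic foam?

ΣR = ΔT/Q = |41.5 − 11.1|/663 = 0.04585 K/W
Known resistances:
  R_cast iron = (1/3.85 − 1/3.88)/(4πk) = 0.002008/(4π·46.9) = 3.408×10^-6 K/W
  R_conv,out = 1/(4πr²h) = 1/(4π·4.05²·6.39) = 7.592×10^-4 K/W
R_phenolic foam = ΣR − ΣR_known = 0.04585 − 7.626×10^-4 = 0.04509 K/W
(1/r₁−1/r₂)/(4πk) = 0.04509 ⇒ k = 0.01082/(4π·0.04509) = 0.0191 W/m·K

k = 0.0191 W/m·K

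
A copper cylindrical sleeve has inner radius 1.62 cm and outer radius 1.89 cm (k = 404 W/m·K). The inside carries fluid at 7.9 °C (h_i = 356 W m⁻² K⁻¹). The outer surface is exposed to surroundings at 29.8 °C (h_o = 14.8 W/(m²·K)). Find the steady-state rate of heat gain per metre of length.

Q' = 36.7 W/m

Series thermal resistances, inner to outer:
  R'_conv,in = 1/(2πr h) = 1/(2π·0.0162·356) = 0.02760 m·K/W
  R'_copper = ln(0.0189/0.0162)/(2πk) = 0.1542/(2π·404) = 6.073×10^-5 m·K/W
  R'_conv,out = 1/(2πr h) = 1/(2π·0.0189·14.8) = 0.5690 m·K/W
ΣR = 0.02760 + 6.073×10^-5 + 0.5690 = 0.5967 m·K/W
Q' = ΔT/ΣR = (7.9 °C − 29.8 °C)/0.5967 = -36.7 W/m
(Negative Q' ⇒ heat flows inward; heat gain = 36.7 W/m.)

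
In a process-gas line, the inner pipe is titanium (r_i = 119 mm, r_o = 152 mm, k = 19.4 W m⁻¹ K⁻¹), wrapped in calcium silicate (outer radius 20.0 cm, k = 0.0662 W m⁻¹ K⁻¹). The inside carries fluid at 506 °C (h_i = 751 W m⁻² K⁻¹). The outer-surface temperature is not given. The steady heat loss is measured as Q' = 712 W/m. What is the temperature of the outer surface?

T_out = 33.5 °C

Series resistances:
  R'_conv,in = 1/(2πr h) = 1/(2π·0.119·751) = 0.001781 m·K/W
  R'_titanium = ln(0.152/0.119)/(2πk) = 0.2448/(2π·19.4) = 0.002008 m·K/W
  R'_calcium silicate = ln(0.200/0.152)/(2πk) = 0.2744/(2π·0.0662) = 0.6598 m·K/W
ΣR = 0.6636 m·K/W
ΔT = Q'·ΣR = 712 × 0.6636 = 472.5 K
Heat flows outward, so T_out = T_in − ΔT = 506 − 472.5 = 33.5 °C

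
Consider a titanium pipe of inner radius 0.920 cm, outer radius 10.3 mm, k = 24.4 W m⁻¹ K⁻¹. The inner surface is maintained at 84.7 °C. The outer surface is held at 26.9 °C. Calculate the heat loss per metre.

Q' = 2πk·ΔT/ln(r₂/r₁) = 2π × 24.4 × 57.8 / ln(0.0103/0.00920) = 78500 W/m

Q' = 78.5 kW/m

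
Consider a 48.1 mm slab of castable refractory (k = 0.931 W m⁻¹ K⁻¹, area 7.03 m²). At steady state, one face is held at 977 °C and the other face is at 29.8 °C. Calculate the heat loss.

Q = kA·ΔT/L = 0.931 × 7.03 × |977 °C − 29.8 °C| / 0.0481 = 1.29×10^5 W

Q = 129 kW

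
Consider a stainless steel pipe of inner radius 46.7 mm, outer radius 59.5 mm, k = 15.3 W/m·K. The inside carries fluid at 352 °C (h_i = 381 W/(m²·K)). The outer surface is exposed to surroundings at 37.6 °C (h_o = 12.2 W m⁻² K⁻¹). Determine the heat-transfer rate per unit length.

Treat each layer as a resistance in series:
  R'_conv,in = 1/(2πr h) = 1/(2π·0.0467·381) = 0.008945 m·K/W
  R'_stainless steel = ln(0.0595/0.0467)/(2πk) = 0.2422/(2π·15.3) = 0.002520 m·K/W
  R'_conv,out = 1/(2πr h) = 1/(2π·0.0595·12.2) = 0.2193 m·K/W
ΣR = 0.008945 + 0.002520 + 0.2193 = 0.2308 m·K/W
Q' = ΔT/ΣR = (352 °C − 37.6 °C)/0.2308 = 1360 W/m

Q' = 1360 W/m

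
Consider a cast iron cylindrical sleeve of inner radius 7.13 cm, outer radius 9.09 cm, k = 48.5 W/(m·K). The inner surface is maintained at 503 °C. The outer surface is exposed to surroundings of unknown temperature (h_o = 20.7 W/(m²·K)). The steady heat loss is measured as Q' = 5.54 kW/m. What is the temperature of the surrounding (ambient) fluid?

T_out = 30.0 °C

Series resistances:
  R'_cast iron = ln(0.0909/0.0713)/(2πk) = 0.2429/(2π·48.5) = 7.970×10^-4 m·K/W
  R'_conv,out = 1/(2πr h) = 1/(2π·0.0909·20.7) = 0.08458 m·K/W
ΣR = 0.08538 m·K/W
ΔT = Q'·ΣR = 5540 × 0.08538 = 473.0 K
Heat flows outward, so T_out = T_in − ΔT = 503 − 473.0 = 30.0 °C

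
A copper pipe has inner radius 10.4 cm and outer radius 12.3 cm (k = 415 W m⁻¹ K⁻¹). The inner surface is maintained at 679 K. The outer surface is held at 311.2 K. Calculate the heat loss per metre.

Q' = 5720 kW/m

Q' = 2πk·ΔT/ln(r₂/r₁) = 2π × 415 × 367.8 / ln(0.123/0.104) = 5.72×10^6 W/m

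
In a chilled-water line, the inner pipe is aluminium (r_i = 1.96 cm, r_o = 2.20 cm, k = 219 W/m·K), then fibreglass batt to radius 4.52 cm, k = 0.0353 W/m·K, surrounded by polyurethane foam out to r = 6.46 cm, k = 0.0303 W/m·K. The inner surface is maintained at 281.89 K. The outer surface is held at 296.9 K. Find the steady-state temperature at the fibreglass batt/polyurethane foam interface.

T = 291.4 K

Series thermal resistances, inner to outer:
  R'_aluminium = ln(0.0220/0.0196)/(2πk) = 0.1155/(2π·219) = 8.395×10^-5 m·K/W
  R'_fibreglass batt = ln(0.0452/0.0220)/(2πk) = 0.7201/(2π·0.0353) = 3.246 m·K/W
  R'_polyurethane foam = ln(0.0646/0.0452)/(2πk) = 0.3571/(2π·0.0303) = 1.876 m·K/W
ΣR = 8.395×10^-5 + 3.246 + 1.876 = 5.122 m·K/W
Q' = ΔT/ΣR = (281.89 K − 296.9 K)/5.122 = -2.930 W/m
From the inner boundary to the fibreglass batt/polyurethane foam interface, ΣR_partial = 3.246 m·K/W.
T_interface = T_in − Q'·ΣR_partial = 281.89 K − (-2.930)(3.246) = 291.4 K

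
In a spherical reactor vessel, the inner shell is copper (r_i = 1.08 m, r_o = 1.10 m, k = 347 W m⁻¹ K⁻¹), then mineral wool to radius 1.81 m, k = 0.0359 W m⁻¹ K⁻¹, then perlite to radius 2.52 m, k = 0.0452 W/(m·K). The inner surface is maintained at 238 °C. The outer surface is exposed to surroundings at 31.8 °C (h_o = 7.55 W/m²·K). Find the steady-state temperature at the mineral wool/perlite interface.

Series thermal resistances, inner to outer:
  R_copper = (1/1.08 − 1/1.10)/(4πk) = 0.01684/(4π·347) = 3.861×10^-6 K/W
  R_mineral wool = (1/1.10 − 1/1.81)/(4πk) = 0.3566/(4π·0.0359) = 0.7905 K/W
  R_perlite = (1/1.81 − 1/2.52)/(4πk) = 0.1557/(4π·0.0452) = 0.2741 K/W
  R_conv,out = 1/(4πr²h) = 1/(4π·2.52²·7.55) = 0.001660 K/W
ΣR = 3.861×10^-6 + 0.7905 + 0.2741 + 0.001660 = 1.066 K/W
Q = ΔT/ΣR = (238 °C − 31.8 °C)/1.066 = 193.4 W
From the inner boundary to the mineral wool/perlite interface, ΣR_partial = 0.7905 K/W.
T_interface = T_in − Q·ΣR_partial = 238 °C − (193.4)(0.7905) = 85.1 °C

T = 85.1 °C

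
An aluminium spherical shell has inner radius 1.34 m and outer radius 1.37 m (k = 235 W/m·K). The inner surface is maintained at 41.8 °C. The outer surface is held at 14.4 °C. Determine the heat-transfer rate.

Q = 4950 kW

Q = 4πk·ΔT/(1/r₁ − 1/r₂) = 4π × 235 × 27.4 / (1/1.34 − 1/1.37) = 4.95×10^6 W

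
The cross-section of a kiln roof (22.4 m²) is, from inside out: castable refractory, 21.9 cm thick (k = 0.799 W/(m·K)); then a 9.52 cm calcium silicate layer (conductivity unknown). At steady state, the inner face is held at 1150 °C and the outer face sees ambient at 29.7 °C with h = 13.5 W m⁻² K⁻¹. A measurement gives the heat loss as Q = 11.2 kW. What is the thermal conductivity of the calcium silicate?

ΣR = ΔT/Q = |1150 − 29.7|/11200 = 0.1000 K/W
Known resistances:
  R_castable refractory = L/(kA) = 0.219/(0.799·22.4) = 0.01224 K/W
  R_conv,out = 1/(hA) = 1/(13.5·22.4) = 0.003307 K/W
R_calcium silicate = ΣR − ΣR_known = 0.1000 − 0.01555 = 0.08445 K/W
L/(kA) = 0.08445 ⇒ k = 0.0952/(0.08445·22.4) = 0.0503 W/m·K

k = 0.0503 W/m·K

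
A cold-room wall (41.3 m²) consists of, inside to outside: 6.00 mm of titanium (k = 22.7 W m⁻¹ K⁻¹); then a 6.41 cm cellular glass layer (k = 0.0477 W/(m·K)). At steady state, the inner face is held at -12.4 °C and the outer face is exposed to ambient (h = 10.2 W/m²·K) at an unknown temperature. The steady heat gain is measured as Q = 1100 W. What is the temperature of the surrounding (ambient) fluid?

Sum the resistances:
  R_titanium = L/(kA) = 0.00600/(22.7·41.3) = 6.400×10^-6 K/W
  R_cellular glass = L/(kA) = 0.0641/(0.0477·41.3) = 0.03254 K/W
  R_conv,out = 1/(hA) = 1/(10.2·41.3) = 0.002374 K/W
ΣR = 0.03492 K/W
ΔT = Q·ΣR = 1100 × 0.03492 = 38.41 K
Heat flows inward, so T_out = T_in + ΔT = -12.4 + 38.41 = 26.0 °C

T_out = 26.0 °C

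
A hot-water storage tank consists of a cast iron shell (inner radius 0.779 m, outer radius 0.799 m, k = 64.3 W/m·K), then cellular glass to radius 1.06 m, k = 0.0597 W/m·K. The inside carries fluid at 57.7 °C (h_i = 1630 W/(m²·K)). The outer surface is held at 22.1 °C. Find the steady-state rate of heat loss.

Q = 86.6 W

Treat each layer as a resistance in series:
  R_conv,in = 1/(4πr²h) = 1/(4π·0.779²·1630) = 8.045×10^-5 K/W
  R_cast iron = (1/0.779 − 1/0.799)/(4πk) = 0.03213/(4π·64.3) = 3.977×10^-5 K/W
  R_cellular glass = (1/0.799 − 1/1.06)/(4πk) = 0.3082/(4π·0.0597) = 0.4108 K/W
ΣR = 8.045×10^-5 + 3.977×10^-5 + 0.4108 = 0.4109 K/W
Q = ΔT/ΣR = (57.7 °C − 22.1 °C)/0.4109 = 86.6 W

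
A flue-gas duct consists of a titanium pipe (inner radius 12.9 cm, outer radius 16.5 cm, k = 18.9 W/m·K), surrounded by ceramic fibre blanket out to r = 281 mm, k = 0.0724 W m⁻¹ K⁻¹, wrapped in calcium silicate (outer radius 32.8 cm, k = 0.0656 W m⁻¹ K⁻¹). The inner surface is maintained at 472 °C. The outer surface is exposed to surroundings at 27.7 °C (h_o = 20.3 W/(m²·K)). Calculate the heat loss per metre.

Resistance network (inner→outer):
  R'_titanium = ln(0.165/0.129)/(2πk) = 0.2461/(2π·18.9) = 0.002073 m·K/W
  R'_ceramic fibre blanket = ln(0.281/0.165)/(2πk) = 0.5324/(2π·0.0724) = 1.170 m·K/W
  R'_calcium silicate = ln(0.328/0.281)/(2πk) = 0.1547/(2π·0.0656) = 0.3752 m·K/W
  R'_conv,out = 1/(2πr h) = 1/(2π·0.328·20.3) = 0.02390 m·K/W
ΣR = 0.002073 + 1.170 + 0.3752 + 0.02390 = 1.571 m·K/W
Q' = ΔT/ΣR = (472 °C − 27.7 °C)/1.571 = 283 W/m

Q' = 283 W/m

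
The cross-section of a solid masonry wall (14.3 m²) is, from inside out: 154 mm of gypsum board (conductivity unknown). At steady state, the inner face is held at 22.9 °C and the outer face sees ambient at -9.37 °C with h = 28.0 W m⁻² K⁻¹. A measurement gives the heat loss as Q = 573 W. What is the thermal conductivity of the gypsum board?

k = 0.200 W/m·K

ΣR = ΔT/Q = |22.9 − -9.37|/573 = 0.05632 K/W
Known resistances:
  R_conv,out = 1/(hA) = 1/(28.0·14.3) = 0.002498 K/W
R_gypsum board = ΣR − ΣR_known = 0.05632 − 0.002498 = 0.05382 K/W
L/(kA) = 0.05382 ⇒ k = 0.154/(0.05382·14.3) = 0.200 W/m·K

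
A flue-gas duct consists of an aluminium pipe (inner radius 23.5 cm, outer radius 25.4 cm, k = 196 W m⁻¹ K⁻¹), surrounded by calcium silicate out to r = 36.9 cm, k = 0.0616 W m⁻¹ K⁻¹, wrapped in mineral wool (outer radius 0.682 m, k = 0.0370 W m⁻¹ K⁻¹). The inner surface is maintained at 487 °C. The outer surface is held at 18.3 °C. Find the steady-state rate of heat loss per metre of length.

Treat each layer as a resistance in series:
  R'_aluminium = ln(0.254/0.235)/(2πk) = 0.07775/(2π·196) = 6.313×10^-5 m·K/W
  R'_calcium silicate = ln(0.369/0.254)/(2πk) = 0.3735/(2π·0.0616) = 0.9649 m·K/W
  R'_mineral wool = ln(0.682/0.369)/(2πk) = 0.6142/(2π·0.0370) = 2.642 m·K/W
ΣR = 6.313×10^-5 + 0.9649 + 2.642 = 3.607 m·K/W
Q' = ΔT/ΣR = (487 °C − 18.3 °C)/3.607 = 130 W/m

Q' = 130 W/m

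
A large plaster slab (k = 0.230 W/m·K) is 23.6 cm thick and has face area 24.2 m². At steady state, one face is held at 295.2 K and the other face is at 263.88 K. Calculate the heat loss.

Q = kA·ΔT/L = 0.230 × 24.2 × |295.2 K − 263.88 K| / 0.236 = 739 W

Q = 739 W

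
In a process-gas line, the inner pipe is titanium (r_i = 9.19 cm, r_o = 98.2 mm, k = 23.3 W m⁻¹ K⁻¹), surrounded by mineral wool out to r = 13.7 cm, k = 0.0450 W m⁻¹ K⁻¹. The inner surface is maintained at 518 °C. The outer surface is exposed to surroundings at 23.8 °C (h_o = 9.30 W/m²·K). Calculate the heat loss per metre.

Resistance network (inner→outer):
  R'_titanium = ln(0.0982/0.0919)/(2πk) = 0.06631/(2π·23.3) = 4.529×10^-4 m·K/W
  R'_mineral wool = ln(0.137/0.0982)/(2πk) = 0.3330/(2π·0.0450) = 1.178 m·K/W
  R'_conv,out = 1/(2πr h) = 1/(2π·0.137·9.30) = 0.1249 m·K/W
ΣR = 4.529×10^-4 + 1.178 + 0.1249 = 1.303 m·K/W
Q' = ΔT/ΣR = (518 °C − 23.8 °C)/1.303 = 379 W/m

Q' = 379 W/m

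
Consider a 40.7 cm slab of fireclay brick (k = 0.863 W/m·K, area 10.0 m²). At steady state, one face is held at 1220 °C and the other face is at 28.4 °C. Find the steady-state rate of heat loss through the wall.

Q = kA·ΔT/L = 0.863 × 10.0 × |1220 °C − 28.4 °C| / 0.407 = 25300 W

Q = 25.3 kW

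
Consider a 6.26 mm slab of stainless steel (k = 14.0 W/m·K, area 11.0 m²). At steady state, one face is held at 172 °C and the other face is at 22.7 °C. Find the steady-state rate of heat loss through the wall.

Q = 3670 kW

Q = kA·ΔT/L = 14.0 × 11.0 × |172 °C − 22.7 °C| / 0.00626 = 3.67×10^6 W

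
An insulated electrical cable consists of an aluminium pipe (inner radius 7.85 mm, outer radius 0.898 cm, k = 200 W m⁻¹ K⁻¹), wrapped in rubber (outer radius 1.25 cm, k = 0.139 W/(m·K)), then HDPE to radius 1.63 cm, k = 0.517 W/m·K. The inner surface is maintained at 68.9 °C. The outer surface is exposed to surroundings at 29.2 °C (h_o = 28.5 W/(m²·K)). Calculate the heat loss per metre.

Series thermal resistances, inner to outer:
  R'_aluminium = ln(0.00898/0.00785)/(2πk) = 0.1345/(2π·200) = 1.070×10^-4 m·K/W
  R'_rubber = ln(0.0125/0.00898)/(2πk) = 0.3307/(2π·0.139) = 0.3787 m·K/W
  R'_HDPE = ln(0.0163/0.0125)/(2πk) = 0.2654/(2π·0.517) = 0.08171 m·K/W
  R'_conv,out = 1/(2πr h) = 1/(2π·0.0163·28.5) = 0.3426 m·K/W
ΣR = 1.070×10^-4 + 0.3787 + 0.08171 + 0.3426 = 0.8031 m·K/W
Q' = ΔT/ΣR = (68.9 °C − 29.2 °C)/0.8031 = 49.4 W/m

Q' = 49.4 W/m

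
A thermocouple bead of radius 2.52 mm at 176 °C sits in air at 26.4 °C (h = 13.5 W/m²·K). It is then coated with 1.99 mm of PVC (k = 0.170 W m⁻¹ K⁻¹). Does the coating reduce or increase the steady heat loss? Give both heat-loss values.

increases: 0.161 → 0.402 W

Critical radius for a sphere: r_cr = 2k/h = 0.0252 m = 2.52 cm.
Outer radius after coating: r₂ = 0.00252 + 0.00199 = 0.00451 m.
Since r₁ < r_cr and r₂ ≤ r_cr, the coating moves toward the maximum at r_cr — heat loss rises.
Bare: R = 1/(4πr₁²h) = 928.2 K/W; Q = 149.6/928.2 = 0.161 W.
Coated: R = R_cond + R_conv = 371.8 K/W; Q = 149.6/371.8 = 0.402 W.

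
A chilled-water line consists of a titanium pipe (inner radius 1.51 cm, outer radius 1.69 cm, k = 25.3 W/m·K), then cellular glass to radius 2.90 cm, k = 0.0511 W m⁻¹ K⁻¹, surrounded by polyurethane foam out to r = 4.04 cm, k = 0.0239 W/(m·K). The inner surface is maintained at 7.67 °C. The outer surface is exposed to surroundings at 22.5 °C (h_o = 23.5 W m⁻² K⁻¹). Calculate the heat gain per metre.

Q' = 3.65 W/m

Resistance network (inner→outer):
  R'_titanium = ln(0.0169/0.0151)/(2πk) = 0.1126/(2π·25.3) = 7.085×10^-4 m·K/W
  R'_cellular glass = ln(0.0290/0.0169)/(2πk) = 0.5400/(2π·0.0511) = 1.682 m·K/W
  R'_polyurethane foam = ln(0.0404/0.0290)/(2πk) = 0.3315/(2π·0.0239) = 2.208 m·K/W
  R'_conv,out = 1/(2πr h) = 1/(2π·0.0404·23.5) = 0.1676 m·K/W
ΣR = 7.085×10^-4 + 1.682 + 2.208 + 0.1676 = 4.058 m·K/W
Q' = ΔT/ΣR = (7.67 °C − 22.5 °C)/4.058 = -3.65 W/m
(Negative Q' ⇒ heat flows inward; heat gain = 3.65 W/m.)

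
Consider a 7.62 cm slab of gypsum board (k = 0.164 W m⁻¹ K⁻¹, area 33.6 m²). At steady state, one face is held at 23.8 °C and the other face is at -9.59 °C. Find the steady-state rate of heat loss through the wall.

Q = kA·ΔT/L = 0.164 × 33.6 × |23.8 °C − -9.59 °C| / 0.0762 = 2410 W

Q = 2.41 kW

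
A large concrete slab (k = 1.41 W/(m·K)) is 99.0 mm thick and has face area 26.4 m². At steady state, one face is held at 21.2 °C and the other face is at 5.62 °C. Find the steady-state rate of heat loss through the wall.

Q = kA·ΔT/L = 1.41 × 26.4 × |21.2 °C − 5.62 °C| / 0.0990 = 5860 W

Q = 5860 W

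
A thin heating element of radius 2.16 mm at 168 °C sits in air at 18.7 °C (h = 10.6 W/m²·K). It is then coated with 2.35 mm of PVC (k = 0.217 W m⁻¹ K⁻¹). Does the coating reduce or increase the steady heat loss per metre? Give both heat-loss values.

Critical radius for a cylinder: r_cr = k/h = 0.0205 m = 2.05 cm.
Outer radius after coating: r₂ = 0.00216 + 0.00235 = 0.00451 m.
Since r₁ < r_cr and r₂ ≤ r_cr, the coating moves toward the maximum at r_cr — heat loss rises.
Bare: R = 1/(2πr₁h) = 6.951 m·K/W; Q = 149.3/6.951 = 21.5 W/m.
Coated: R = R_cond + R_conv = 3.869 m·K/W; Q = 149.3/3.869 = 38.6 W/m.

increases: 21.5 → 38.6 W/m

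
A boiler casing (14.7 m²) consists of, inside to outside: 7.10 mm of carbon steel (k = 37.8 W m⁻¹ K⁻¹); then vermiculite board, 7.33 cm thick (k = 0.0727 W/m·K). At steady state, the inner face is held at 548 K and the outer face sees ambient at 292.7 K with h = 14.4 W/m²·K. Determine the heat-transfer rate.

Treat each layer as a resistance in series:
  R_carbon steel = L/(kA) = 0.00710/(37.8·14.7) = 1.278×10^-5 K/W
  R_vermiculite board = L/(kA) = 0.0733/(0.0727·14.7) = 0.06859 K/W
  R_conv,out = 1/(hA) = 1/(14.4·14.7) = 0.004724 K/W
ΣR = 1.278×10^-5 + 0.06859 + 0.004724 = 0.07333 K/W
Q = ΔT/ΣR = (548 K − 292.7 K)/0.07333 = 3480 W

Q = 3.48 kW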